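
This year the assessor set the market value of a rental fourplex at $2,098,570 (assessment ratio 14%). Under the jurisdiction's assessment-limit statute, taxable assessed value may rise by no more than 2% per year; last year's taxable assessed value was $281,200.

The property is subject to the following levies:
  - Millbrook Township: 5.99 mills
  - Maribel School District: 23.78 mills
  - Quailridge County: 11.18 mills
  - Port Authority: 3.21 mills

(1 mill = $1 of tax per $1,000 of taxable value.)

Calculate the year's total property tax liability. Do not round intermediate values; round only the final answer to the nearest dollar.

$12,666

Uncapped assessed value = $2,098,570 × 0.14 = $293,799.8
Cap limit = $281,200 × 1.02 = $286,824
Taxable assessed value = min($293,799.8, $286,824) = $286,824 (cap binds)
Millbrook Township: $286,824 × 0.00599 = $1,718.07576
Maribel School District: $286,824 × 0.02378 = $6,820.67472
Quailridge County: $286,824 × 0.01118 = $3,206.69232
Port Authority: $286,824 × 0.00321 = $920.70504
Total = $12,666.14784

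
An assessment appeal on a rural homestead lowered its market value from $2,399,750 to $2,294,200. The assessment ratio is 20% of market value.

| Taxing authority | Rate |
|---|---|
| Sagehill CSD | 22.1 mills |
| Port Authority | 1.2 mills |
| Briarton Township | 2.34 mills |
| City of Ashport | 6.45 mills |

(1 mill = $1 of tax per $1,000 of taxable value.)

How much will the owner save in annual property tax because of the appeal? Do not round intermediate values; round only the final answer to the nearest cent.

Old assessed value = $2,399,750 × 0.2 = $479,950
New assessed value = $2,294,200 × 0.2 = $458,840
Combined rate = 0.0221 + 0.0012 + 0.00234 + 0.00645 = 0.03209
Old tax = $479,950 × 0.03209 = $15,401.5955
New tax = $458,840 × 0.03209 = $14,724.1756
Reduction = $15,401.5955 − $14,724.1756 = $677.4199

$677.42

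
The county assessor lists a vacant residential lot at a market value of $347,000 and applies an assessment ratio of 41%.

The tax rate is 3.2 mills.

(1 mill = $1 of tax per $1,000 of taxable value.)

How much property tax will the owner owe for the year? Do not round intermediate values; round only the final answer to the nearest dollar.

Assessed value = $347,000 × 0.41 = $142,270
Tax = $142,270 × 0.0032 = $455.264

$455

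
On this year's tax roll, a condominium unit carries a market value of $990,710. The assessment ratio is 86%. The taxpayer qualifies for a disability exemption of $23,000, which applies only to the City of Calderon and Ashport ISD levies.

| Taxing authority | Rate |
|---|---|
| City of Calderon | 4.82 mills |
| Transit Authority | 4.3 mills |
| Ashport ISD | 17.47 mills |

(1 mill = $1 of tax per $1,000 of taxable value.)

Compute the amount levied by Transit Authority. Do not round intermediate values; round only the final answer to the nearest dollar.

$3,664

Assessed value = $990,710 × 0.86 = $852,010.6
Transit Authority taxable value = $852,010.6 (exemption does not apply)
Transit Authority levy = $852,010.6 × 0.0043 = $3,663.64558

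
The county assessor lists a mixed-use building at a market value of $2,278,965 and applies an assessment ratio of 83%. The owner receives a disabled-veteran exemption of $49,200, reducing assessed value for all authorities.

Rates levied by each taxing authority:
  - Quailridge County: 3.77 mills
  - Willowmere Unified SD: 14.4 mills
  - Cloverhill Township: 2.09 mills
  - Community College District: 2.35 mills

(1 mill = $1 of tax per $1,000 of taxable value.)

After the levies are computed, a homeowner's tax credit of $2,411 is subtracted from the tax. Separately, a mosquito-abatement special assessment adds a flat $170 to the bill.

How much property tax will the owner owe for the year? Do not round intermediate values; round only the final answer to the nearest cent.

Assessed value = $2,278,965 × 0.83 = $1,891,540.95
Taxable value = $1,891,540.95 − $49,200 = $1,842,340.95
Quailridge County: $1,842,340.95 × 0.00377 = $6,945.6253815
Willowmere Unified SD: $1,842,340.95 × 0.0144 = $26,529.70968
Cloverhill Township: $1,842,340.95 × 0.00209 = $3,850.4925855
Community College District: $1,842,340.95 × 0.00235 = $4,329.5012325
Levies subtotal = $41,655.3288795
After credit = $41,655.3288795 − $2,411 = $39,244.3288795
Total = $39,244.3288795 + $170 = $39,414.3288795

$39,414.33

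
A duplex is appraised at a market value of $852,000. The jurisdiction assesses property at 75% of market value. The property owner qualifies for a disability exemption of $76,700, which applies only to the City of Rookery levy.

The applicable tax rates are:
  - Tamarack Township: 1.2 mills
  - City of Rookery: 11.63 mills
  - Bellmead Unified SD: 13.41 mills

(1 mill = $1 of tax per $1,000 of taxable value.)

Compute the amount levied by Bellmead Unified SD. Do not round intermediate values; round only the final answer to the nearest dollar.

Assessed value = $852,000 × 0.75 = $639,000
Bellmead Unified SD taxable value = $639,000 (exemption does not apply)
Bellmead Unified SD levy = $639,000 × 0.01341 = $8,568.99

$8,569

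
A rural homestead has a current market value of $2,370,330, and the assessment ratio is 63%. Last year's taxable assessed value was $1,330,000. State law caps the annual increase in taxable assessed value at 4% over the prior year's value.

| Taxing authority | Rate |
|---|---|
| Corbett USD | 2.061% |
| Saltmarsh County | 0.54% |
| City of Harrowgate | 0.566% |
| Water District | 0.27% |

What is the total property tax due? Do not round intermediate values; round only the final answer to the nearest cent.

Uncapped assessed value = $2,370,330 × 0.63 = $1,493,307.9
Cap limit = $1,330,000 × 1.04 = $1,383,200
Taxable assessed value = min($1,493,307.9, $1,383,200) = $1,383,200 (cap binds)
Corbett USD: $1,383,200 × 0.02061 = $28,507.752
Saltmarsh County: $1,383,200 × 0.0054 = $7,469.28
City of Harrowgate: $1,383,200 × 0.00566 = $7,828.912
Water District: $1,383,200 × 0.0027 = $3,734.64
Total = $47,540.584

$47,540.58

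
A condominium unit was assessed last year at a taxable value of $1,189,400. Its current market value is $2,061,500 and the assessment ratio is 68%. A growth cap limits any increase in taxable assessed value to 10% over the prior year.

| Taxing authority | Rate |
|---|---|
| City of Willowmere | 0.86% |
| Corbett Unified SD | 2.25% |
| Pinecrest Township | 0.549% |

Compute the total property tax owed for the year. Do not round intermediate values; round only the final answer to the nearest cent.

Uncapped assessed value = $2,061,500 × 0.68 = $1,401,820
Cap limit = $1,189,400 × 1.1 = $1,308,340
Taxable assessed value = min($1,401,820, $1,308,340) = $1,308,340 (cap binds)
City of Willowmere: $1,308,340 × 0.0086 = $11,251.724
Corbett Unified SD: $1,308,340 × 0.0225 = $29,437.65
Pinecrest Township: $1,308,340 × 0.00549 = $7,182.7866
Total = $47,872.1606

$47,872.16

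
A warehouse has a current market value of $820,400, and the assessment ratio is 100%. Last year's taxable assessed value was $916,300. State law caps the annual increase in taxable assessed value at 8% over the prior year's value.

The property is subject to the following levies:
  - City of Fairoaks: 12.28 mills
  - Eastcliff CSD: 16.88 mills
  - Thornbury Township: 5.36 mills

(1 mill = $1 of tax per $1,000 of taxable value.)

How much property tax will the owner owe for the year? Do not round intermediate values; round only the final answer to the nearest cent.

$28,320.21

Uncapped assessed value = $820,400 × 1 = $820,400
Cap limit = $916,300 × 1.08 = $989,604
Taxable assessed value = min($820,400, $989,604) = $820,400 (cap does not bind)
City of Fairoaks: $820,400 × 0.01228 = $10,074.512
Eastcliff CSD: $820,400 × 0.01688 = $13,848.352
Thornbury Township: $820,400 × 0.00536 = $4,397.344
Total = $28,320.208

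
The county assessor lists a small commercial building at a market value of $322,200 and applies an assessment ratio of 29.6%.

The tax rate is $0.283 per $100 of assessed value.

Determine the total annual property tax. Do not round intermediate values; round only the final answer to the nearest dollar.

$270

Assessed value = $322,200 × 0.296 = $95,371.2
Tax = $95,371.2 × 0.00283 = $269.900496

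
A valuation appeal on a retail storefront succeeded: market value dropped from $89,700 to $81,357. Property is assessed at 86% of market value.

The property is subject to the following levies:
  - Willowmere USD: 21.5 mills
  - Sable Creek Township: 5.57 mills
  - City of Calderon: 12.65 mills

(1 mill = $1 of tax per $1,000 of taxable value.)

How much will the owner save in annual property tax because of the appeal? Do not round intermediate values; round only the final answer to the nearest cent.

$284.99

Old assessed value = $89,700 × 0.86 = $77,142
New assessed value = $81,357 × 0.86 = $69,967.02
Combined rate = 0.0215 + 0.00557 + 0.01265 = 0.03972
Old tax = $77,142 × 0.03972 = $3,064.08024
New tax = $69,967.02 × 0.03972 = $2,779.0900344
Reduction = $3,064.08024 − $2,779.0900344 = $284.9902056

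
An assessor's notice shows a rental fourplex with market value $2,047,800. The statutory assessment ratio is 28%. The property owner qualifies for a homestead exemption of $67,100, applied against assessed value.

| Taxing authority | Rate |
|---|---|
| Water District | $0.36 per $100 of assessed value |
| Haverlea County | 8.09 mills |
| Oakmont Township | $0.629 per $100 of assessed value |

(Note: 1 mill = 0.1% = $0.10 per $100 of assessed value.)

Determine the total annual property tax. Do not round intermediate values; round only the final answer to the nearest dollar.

$9,103

Assessed value = $2,047,800 × 0.28 = $573,384
Taxable value = $573,384 − $67,100 = $506,284
Water District: $506,284 × 0.0036 = $1,822.6224
Haverlea County: $506,284 × 0.00809 = $4,095.83756
Oakmont Township: $506,284 × 0.00629 = $3,184.52636
Total = $9,102.98632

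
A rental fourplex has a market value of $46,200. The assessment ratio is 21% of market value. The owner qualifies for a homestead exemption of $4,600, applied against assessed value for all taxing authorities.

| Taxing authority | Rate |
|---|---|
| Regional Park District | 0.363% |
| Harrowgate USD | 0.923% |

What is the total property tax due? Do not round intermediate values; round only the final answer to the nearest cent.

$65.61

Assessed value = $46,200 × 0.21 = $9,702
Taxable value = $9,702 − $4,600 = $5,102
Regional Park District: $5,102 × 0.00363 = $18.52026
Harrowgate USD: $5,102 × 0.00923 = $47.09146
Total = $18.52026 + $47.09146 = $65.61172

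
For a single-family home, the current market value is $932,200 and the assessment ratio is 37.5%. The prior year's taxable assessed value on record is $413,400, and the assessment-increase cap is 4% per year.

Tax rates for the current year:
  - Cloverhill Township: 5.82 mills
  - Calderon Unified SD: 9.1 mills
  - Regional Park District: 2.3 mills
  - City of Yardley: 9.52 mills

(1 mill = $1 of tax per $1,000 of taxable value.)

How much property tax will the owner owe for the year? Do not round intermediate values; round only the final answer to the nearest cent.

Uncapped assessed value = $932,200 × 0.375 = $349,575
Cap limit = $413,400 × 1.04 = $429,936
Taxable assessed value = min($349,575, $429,936) = $349,575 (cap does not bind)
Cloverhill Township: $349,575 × 0.00582 = $2,034.5265
Calderon Unified SD: $349,575 × 0.0091 = $3,181.1325
Regional Park District: $349,575 × 0.0023 = $804.0225
City of Yardley: $349,575 × 0.00952 = $3,327.954
Total = $9,347.6355

$9,347.64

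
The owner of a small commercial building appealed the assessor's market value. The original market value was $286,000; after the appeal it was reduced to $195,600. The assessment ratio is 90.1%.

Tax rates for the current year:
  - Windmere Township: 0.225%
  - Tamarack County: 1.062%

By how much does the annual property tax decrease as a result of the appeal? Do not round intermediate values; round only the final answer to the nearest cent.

$1,048.27

Old assessed value = $286,000 × 0.901 = $257,686
New assessed value = $195,600 × 0.901 = $176,235.6
Combined rate = 0.00225 + 0.01062 = 0.01287
Old tax = $257,686 × 0.01287 = $3,316.41882
New tax = $176,235.6 × 0.01287 = $2,268.152172
Reduction = $3,316.41882 − $2,268.152172 = $1,048.266648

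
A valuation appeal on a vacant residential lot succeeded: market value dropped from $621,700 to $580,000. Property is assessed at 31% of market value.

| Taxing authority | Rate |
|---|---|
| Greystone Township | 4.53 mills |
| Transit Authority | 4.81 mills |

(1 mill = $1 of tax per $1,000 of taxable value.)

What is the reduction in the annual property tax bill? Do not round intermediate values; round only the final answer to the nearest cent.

Old assessed value = $621,700 × 0.31 = $192,727
New assessed value = $580,000 × 0.31 = $179,800
Combined rate = 0.00453 + 0.00481 = 0.00934
Old tax = $192,727 × 0.00934 = $1,800.07018
New tax = $179,800 × 0.00934 = $1,679.332
Reduction = $1,800.07018 − $1,679.332 = $120.73818

$120.74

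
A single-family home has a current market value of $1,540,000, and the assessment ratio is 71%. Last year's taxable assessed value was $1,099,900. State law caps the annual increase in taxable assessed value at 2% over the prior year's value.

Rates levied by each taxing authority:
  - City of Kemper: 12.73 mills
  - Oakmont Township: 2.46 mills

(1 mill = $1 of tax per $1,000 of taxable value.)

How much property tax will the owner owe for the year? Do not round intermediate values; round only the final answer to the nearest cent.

Uncapped assessed value = $1,540,000 × 0.71 = $1,093,400
Cap limit = $1,099,900 × 1.02 = $1,121,898
Taxable assessed value = min($1,093,400, $1,121,898) = $1,093,400 (cap does not bind)
City of Kemper: $1,093,400 × 0.01273 = $13,918.982
Oakmont Township: $1,093,400 × 0.00246 = $2,689.764
Total = $16,608.746

$16,608.75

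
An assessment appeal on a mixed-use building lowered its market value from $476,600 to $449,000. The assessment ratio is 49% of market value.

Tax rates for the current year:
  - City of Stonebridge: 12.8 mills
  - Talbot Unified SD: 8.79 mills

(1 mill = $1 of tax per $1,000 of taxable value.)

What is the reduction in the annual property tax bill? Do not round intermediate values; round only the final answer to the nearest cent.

Old assessed value = $476,600 × 0.49 = $233,534
New assessed value = $449,000 × 0.49 = $220,010
Combined rate = 0.0128 + 0.00879 = 0.02159
Old tax = $233,534 × 0.02159 = $5,041.99906
New tax = $220,010 × 0.02159 = $4,750.0159
Reduction = $5,041.99906 − $4,750.0159 = $291.98316

$291.98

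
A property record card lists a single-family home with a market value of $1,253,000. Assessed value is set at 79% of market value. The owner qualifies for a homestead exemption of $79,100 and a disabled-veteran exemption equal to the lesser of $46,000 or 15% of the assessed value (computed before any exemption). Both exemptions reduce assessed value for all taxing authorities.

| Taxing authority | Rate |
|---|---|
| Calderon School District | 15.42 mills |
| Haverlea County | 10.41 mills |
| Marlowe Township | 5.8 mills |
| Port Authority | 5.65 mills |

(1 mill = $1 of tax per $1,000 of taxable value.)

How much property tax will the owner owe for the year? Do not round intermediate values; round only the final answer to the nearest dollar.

Assessed value = $1,253,000 × 0.79 = $989,870
Disabled-veteran exemption = min($46,000, 15% × $989,870) = min($46,000, $148,480.5) = $46,000 (dollar cap binds)
Taxable value = $989,870 − $79,100 − $46,000 = $864,770
Calderon School District: $864,770 × 0.01542 = $13,334.7534
Haverlea County: $864,770 × 0.01041 = $9,002.2557
Marlowe Township: $864,770 × 0.0058 = $5,015.666
Port Authority: $864,770 × 0.00565 = $4,885.9505
Total = $32,238.6256

$32,239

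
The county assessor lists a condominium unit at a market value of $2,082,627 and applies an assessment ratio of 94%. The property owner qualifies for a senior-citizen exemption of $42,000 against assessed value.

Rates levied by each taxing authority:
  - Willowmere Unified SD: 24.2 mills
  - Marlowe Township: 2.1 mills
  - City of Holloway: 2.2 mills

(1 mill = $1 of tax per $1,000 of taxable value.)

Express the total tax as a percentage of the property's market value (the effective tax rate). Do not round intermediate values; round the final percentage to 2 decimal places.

Assessed value = $2,082,627 × 0.94 = $1,957,669.38
Taxable value = $1,957,669.38 − $42,000 = $1,915,669.38
Willowmere Unified SD: $1,915,669.38 × 0.0242 = $46,359.198996
Marlowe Township: $1,915,669.38 × 0.0021 = $4,022.905698
City of Holloway: $1,915,669.38 × 0.0022 = $4,214.472636
Total tax = $54,596.57733
Effective rate = $54,596.57733 ÷ $2,082,627 = 2.62% of market value

2.62%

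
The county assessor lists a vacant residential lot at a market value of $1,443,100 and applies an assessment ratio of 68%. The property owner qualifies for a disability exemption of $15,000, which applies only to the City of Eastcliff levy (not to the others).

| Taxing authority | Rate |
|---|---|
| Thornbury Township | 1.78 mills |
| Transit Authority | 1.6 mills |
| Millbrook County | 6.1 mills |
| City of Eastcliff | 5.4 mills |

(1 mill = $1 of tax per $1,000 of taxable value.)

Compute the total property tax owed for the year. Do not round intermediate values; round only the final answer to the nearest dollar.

$14,521

Assessed value = $1,443,100 × 0.68 = $981,308
Thornbury Township: $981,308 × 0.00178 = $1,746.72824
Transit Authority: $981,308 × 0.0016 = $1,570.0928
Millbrook County: $981,308 × 0.0061 = $5,985.9788
City of Eastcliff: ($981,308 − $15,000) × 0.0054 = $966,308 × 0.0054 = $5,218.0632
Total = $14,520.86304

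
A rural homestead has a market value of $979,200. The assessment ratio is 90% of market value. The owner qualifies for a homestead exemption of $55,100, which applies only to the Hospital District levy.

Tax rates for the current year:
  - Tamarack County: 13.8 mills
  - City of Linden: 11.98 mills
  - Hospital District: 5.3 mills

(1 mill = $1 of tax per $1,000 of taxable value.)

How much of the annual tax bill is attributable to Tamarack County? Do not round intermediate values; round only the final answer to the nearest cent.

$12,161.66

Assessed value = $979,200 × 0.9 = $881,280
Tamarack County taxable value = $881,280 (exemption does not apply)
Tamarack County levy = $881,280 × 0.0138 = $12,161.664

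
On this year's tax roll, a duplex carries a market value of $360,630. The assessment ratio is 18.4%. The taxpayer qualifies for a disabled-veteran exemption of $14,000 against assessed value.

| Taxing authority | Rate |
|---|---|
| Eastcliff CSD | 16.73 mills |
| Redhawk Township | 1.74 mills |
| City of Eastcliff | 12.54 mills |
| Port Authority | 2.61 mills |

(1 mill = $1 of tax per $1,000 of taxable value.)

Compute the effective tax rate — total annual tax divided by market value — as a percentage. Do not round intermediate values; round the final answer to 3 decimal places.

Assessed value = $360,630 × 0.184 = $66,355.92
Taxable value = $66,355.92 − $14,000 = $52,355.92
Eastcliff CSD: $52,355.92 × 0.01673 = $875.9145416
Redhawk Township: $52,355.92 × 0.00174 = $91.0993008
City of Eastcliff: $52,355.92 × 0.01254 = $656.5432368
Port Authority: $52,355.92 × 0.00261 = $136.6489512
Total tax = $1,760.2060304
Effective rate = $1,760.2060304 ÷ $360,630 = 0.488% of market value

0.488%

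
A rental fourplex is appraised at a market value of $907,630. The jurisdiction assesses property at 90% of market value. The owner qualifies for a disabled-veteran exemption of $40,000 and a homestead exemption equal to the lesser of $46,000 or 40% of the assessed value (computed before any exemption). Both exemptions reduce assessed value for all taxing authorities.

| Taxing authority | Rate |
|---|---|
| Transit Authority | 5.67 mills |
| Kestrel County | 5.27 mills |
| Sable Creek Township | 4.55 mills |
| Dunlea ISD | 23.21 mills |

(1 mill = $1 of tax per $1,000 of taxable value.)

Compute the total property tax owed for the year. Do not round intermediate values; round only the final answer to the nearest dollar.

Assessed value = $907,630 × 0.9 = $816,867
Homestead exemption = min($46,000, 40% × $816,867) = min($46,000, $326,746.8) = $46,000 (dollar cap binds)
Taxable value = $816,867 − $40,000 − $46,000 = $730,867
Transit Authority: $730,867 × 0.00567 = $4,144.01589
Kestrel County: $730,867 × 0.00527 = $3,851.66909
Sable Creek Township: $730,867 × 0.00455 = $3,325.44485
Dunlea ISD: $730,867 × 0.02321 = $16,963.42307
Total = $28,284.5529

$28,285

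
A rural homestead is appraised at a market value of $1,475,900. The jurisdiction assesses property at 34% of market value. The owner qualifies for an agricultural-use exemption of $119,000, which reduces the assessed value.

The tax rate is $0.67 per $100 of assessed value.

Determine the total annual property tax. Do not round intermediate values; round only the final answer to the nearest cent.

Assessed value = $1,475,900 × 0.34 = $501,806
Taxable value = $501,806 − $119,000 = $382,806
Tax = $382,806 × 0.0067 = $2,564.8002

$2,564.80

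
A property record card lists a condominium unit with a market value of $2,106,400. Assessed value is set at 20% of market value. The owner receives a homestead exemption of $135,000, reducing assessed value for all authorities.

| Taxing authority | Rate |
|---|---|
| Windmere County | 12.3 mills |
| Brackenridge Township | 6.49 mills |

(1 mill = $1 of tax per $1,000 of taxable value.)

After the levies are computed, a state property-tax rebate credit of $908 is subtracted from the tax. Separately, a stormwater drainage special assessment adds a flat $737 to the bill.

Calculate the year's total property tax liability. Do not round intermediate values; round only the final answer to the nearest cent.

$5,208.20

Assessed value = $2,106,400 × 0.2 = $421,280
Taxable value = $421,280 − $135,000 = $286,280
Windmere County: $286,280 × 0.0123 = $3,521.244
Brackenridge Township: $286,280 × 0.00649 = $1,857.9572
Levies subtotal = $5,379.2012
After credit = $5,379.2012 − $908 = $4,471.2012
Total = $4,471.2012 + $737 = $5,208.2012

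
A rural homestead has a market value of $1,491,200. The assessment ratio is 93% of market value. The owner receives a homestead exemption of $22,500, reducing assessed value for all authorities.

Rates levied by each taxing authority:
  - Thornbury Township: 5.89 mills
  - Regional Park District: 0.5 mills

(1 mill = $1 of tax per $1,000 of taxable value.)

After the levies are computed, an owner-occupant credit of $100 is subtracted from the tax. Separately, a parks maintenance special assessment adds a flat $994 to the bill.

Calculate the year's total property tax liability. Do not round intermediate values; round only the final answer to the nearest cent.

$9,611.98

Assessed value = $1,491,200 × 0.93 = $1,386,816
Taxable value = $1,386,816 − $22,500 = $1,364,316
Thornbury Township: $1,364,316 × 0.00589 = $8,035.82124
Regional Park District: $1,364,316 × 0.0005 = $682.158
Levies subtotal = $8,717.97924
After credit = $8,717.97924 − $100 = $8,617.97924
Total = $8,617.97924 + $994 = $9,611.97924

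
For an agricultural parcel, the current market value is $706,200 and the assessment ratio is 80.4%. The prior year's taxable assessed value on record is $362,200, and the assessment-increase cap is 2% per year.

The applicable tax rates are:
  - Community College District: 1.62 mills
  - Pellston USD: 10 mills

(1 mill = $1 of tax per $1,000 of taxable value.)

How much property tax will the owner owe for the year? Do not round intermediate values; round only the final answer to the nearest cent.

Uncapped assessed value = $706,200 × 0.804 = $567,784.8
Cap limit = $362,200 × 1.02 = $369,444
Taxable assessed value = min($567,784.8, $369,444) = $369,444 (cap binds)
Community College District: $369,444 × 0.00162 = $598.49928
Pellston USD: $369,444 × 0.01 = $3,694.44
Total = $4,292.93928

$4,292.94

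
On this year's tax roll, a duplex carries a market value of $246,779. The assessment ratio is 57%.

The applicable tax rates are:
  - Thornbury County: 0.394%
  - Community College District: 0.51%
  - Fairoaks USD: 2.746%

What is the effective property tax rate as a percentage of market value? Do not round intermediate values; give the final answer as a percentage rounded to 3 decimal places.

2.081%

Assessed value = $246,779 × 0.57 = $140,664.03
Thornbury County: $140,664.03 × 0.00394 = $554.2162782
Community College District: $140,664.03 × 0.0051 = $717.386553
Fairoaks USD: $140,664.03 × 0.02746 = $3,862.6342638
Total tax = $5,134.237095
Effective rate = $5,134.237095 ÷ $246,779 = 2.081% of market value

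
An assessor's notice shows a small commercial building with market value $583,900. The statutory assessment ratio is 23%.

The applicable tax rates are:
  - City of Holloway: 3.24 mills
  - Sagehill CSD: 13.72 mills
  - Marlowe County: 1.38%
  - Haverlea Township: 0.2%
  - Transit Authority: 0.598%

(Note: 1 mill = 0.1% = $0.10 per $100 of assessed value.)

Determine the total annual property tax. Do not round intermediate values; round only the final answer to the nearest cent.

Assessed value = $583,900 × 0.23 = $134,297
City of Holloway: $134,297 × 0.00324 = $435.12228
Sagehill CSD: $134,297 × 0.01372 = $1,842.55484
Marlowe County: $134,297 × 0.0138 = $1,853.2986
Haverlea Township: $134,297 × 0.002 = $268.594
Transit Authority: $134,297 × 0.00598 = $803.09606
Total = $5,202.66578

$5,202.67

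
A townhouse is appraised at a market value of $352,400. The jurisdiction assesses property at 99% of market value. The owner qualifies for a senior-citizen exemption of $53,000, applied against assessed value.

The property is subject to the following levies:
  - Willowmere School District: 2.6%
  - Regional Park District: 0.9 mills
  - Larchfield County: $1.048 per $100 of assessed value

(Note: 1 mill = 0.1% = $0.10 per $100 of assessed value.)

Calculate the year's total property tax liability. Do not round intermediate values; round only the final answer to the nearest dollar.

$11,060

Assessed value = $352,400 × 0.99 = $348,876
Taxable value = $348,876 − $53,000 = $295,876
Willowmere School District: $295,876 × 0.026 = $7,692.776
Regional Park District: $295,876 × 0.0009 = $266.2884
Larchfield County: $295,876 × 0.01048 = $3,100.78048
Total = $11,059.84488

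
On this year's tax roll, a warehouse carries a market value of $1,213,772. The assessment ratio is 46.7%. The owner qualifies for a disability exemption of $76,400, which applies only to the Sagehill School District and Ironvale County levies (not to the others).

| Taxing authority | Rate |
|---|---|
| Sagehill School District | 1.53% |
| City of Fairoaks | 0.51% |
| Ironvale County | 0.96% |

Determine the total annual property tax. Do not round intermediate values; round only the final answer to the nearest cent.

Assessed value = $1,213,772 × 0.467 = $566,831.524
Sagehill School District: ($566,831.524 − $76,400) × 0.0153 = $490,431.524 × 0.0153 = $7,503.6023172
City of Fairoaks: $566,831.524 × 0.0051 = $2,890.8407724
Ironvale County: ($566,831.524 − $76,400) × 0.0096 = $490,431.524 × 0.0096 = $4,708.1426304
Total = $15,102.58572

$15,102.59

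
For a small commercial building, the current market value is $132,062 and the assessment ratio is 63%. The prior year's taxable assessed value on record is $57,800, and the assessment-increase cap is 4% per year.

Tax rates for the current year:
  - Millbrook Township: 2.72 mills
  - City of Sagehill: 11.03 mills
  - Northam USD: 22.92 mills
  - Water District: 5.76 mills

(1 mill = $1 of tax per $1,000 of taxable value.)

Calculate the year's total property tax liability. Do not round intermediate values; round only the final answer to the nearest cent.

$2,550.55

Uncapped assessed value = $132,062 × 0.63 = $83,199.06
Cap limit = $57,800 × 1.04 = $60,112
Taxable assessed value = min($83,199.06, $60,112) = $60,112 (cap binds)
Millbrook Township: $60,112 × 0.00272 = $163.50464
City of Sagehill: $60,112 × 0.01103 = $663.03536
Northam USD: $60,112 × 0.02292 = $1,377.76704
Water District: $60,112 × 0.00576 = $346.24512
Total = $2,550.55216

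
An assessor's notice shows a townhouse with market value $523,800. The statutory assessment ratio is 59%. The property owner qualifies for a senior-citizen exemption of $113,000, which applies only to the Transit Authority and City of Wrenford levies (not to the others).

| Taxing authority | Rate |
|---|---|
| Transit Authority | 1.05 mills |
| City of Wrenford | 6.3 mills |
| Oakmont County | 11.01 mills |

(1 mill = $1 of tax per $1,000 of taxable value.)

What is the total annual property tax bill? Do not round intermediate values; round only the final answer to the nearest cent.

$4,843.46

Assessed value = $523,800 × 0.59 = $309,042
Transit Authority: ($309,042 − $113,000) × 0.00105 = $196,042 × 0.00105 = $205.8441
City of Wrenford: ($309,042 − $113,000) × 0.0063 = $196,042 × 0.0063 = $1,235.0646
Oakmont County: $309,042 × 0.01101 = $3,402.55242
Total = $4,843.46112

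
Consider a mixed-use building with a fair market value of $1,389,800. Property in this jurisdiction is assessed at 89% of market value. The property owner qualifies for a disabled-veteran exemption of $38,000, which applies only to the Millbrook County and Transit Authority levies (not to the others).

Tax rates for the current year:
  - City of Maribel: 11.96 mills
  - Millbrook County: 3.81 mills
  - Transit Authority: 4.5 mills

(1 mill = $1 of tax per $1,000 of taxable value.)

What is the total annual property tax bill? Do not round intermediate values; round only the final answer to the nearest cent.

$24,756.63

Assessed value = $1,389,800 × 0.89 = $1,236,922
City of Maribel: $1,236,922 × 0.01196 = $14,793.58712
Millbrook County: ($1,236,922 − $38,000) × 0.00381 = $1,198,922 × 0.00381 = $4,567.89282
Transit Authority: ($1,236,922 − $38,000) × 0.0045 = $1,198,922 × 0.0045 = $5,395.149
Total = $24,756.62894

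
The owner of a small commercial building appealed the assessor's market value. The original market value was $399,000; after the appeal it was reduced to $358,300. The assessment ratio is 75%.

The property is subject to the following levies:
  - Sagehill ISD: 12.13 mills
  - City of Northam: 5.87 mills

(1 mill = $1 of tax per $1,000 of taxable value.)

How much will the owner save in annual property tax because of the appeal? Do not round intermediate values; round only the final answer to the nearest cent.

$549.45

Old assessed value = $399,000 × 0.75 = $299,250
New assessed value = $358,300 × 0.75 = $268,725
Combined rate = 0.01213 + 0.00587 = 0.018
Old tax = $299,250 × 0.018 = $5,386.5
New tax = $268,725 × 0.018 = $4,837.05
Reduction = $5,386.5 − $4,837.05 = $549.45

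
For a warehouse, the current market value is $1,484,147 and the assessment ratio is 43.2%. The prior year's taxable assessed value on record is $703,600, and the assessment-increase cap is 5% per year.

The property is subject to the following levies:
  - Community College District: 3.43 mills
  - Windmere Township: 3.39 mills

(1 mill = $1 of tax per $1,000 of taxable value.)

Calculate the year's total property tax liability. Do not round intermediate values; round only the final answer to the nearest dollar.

$4,373

Uncapped assessed value = $1,484,147 × 0.432 = $641,151.504
Cap limit = $703,600 × 1.05 = $738,780
Taxable assessed value = min($641,151.504, $738,780) = $641,151.504 (cap does not bind)
Community College District: $641,151.504 × 0.00343 = $2,199.14965872
Windmere Township: $641,151.504 × 0.00339 = $2,173.50359856
Total = $4,372.65325728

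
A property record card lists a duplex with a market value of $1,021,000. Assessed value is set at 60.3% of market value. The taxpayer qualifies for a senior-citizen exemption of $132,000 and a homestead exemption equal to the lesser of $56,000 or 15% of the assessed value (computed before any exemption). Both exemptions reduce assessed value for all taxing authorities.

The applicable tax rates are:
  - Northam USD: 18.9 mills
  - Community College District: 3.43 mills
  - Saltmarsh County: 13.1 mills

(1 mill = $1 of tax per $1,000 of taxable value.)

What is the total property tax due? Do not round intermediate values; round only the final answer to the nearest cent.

$15,152.10

Assessed value = $1,021,000 × 0.603 = $615,663
Homestead exemption = min($56,000, 15% × $615,663) = min($56,000, $92,349.45) = $56,000 (dollar cap binds)
Taxable value = $615,663 − $132,000 − $56,000 = $427,663
Northam USD: $427,663 × 0.0189 = $8,082.8307
Community College District: $427,663 × 0.00343 = $1,466.88409
Saltmarsh County: $427,663 × 0.0131 = $5,602.3853
Total = $15,152.10009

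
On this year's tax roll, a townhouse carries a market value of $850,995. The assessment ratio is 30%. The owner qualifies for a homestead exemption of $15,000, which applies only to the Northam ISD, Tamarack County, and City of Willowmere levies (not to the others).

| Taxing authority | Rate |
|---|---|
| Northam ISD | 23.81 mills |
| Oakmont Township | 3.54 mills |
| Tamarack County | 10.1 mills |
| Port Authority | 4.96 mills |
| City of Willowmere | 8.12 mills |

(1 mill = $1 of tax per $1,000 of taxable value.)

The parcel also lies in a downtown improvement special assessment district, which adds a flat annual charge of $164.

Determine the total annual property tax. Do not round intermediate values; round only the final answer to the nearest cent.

$12,433.78

Assessed value = $850,995 × 0.3 = $255,298.5
Northam ISD: ($255,298.5 − $15,000) × 0.02381 = $240,298.5 × 0.02381 = $5,721.507285
Oakmont Township: $255,298.5 × 0.00354 = $903.75669
Tamarack County: ($255,298.5 − $15,000) × 0.0101 = $240,298.5 × 0.0101 = $2,427.01485
Port Authority: $255,298.5 × 0.00496 = $1,266.28056
City of Willowmere: ($255,298.5 − $15,000) × 0.00812 = $240,298.5 × 0.00812 = $1,951.22382
Levies subtotal = $12,269.783205
Total = $12,269.783205 + $164 = $12,433.783205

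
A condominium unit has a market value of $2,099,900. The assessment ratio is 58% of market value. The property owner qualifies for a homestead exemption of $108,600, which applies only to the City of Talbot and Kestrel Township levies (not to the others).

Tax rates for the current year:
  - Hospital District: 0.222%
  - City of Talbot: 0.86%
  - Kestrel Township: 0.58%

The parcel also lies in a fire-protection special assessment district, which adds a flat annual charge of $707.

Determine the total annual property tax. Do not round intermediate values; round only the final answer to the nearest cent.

Assessed value = $2,099,900 × 0.58 = $1,217,942
Hospital District: $1,217,942 × 0.00222 = $2,703.83124
City of Talbot: ($1,217,942 − $108,600) × 0.0086 = $1,109,342 × 0.0086 = $9,540.3412
Kestrel Township: ($1,217,942 − $108,600) × 0.0058 = $1,109,342 × 0.0058 = $6,434.1836
Levies subtotal = $18,678.35604
Total = $18,678.35604 + $707 = $19,385.35604

$19,385.36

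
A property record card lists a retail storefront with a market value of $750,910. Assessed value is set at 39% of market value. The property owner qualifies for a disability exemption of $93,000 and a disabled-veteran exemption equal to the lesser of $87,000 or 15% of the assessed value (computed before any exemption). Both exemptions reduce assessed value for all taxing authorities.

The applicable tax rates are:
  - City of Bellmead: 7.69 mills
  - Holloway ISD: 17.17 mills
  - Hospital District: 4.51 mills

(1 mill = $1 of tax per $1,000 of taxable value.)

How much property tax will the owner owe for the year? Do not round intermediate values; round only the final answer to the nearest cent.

Assessed value = $750,910 × 0.39 = $292,854.9
Disabled-veteran exemption = min($87,000, 15% × $292,854.9) = min($87,000, $43,928.235) = $43,928.235 (percentage binds)
Taxable value = $292,854.9 − $93,000 − $43,928.235 = $155,926.665
City of Bellmead: $155,926.665 × 0.00769 = $1,199.07605385
Holloway ISD: $155,926.665 × 0.01717 = $2,677.26083805
Hospital District: $155,926.665 × 0.00451 = $703.22925915
Total = $4,579.56615105

$4,579.57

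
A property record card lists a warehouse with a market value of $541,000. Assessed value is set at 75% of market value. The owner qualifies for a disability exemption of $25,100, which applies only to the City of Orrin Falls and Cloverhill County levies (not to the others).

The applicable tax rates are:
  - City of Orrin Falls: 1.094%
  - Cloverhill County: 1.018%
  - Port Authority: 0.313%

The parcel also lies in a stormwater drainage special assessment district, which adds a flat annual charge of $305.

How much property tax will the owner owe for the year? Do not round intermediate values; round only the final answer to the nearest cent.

$9,614.33

Assessed value = $541,000 × 0.75 = $405,750
City of Orrin Falls: ($405,750 − $25,100) × 0.01094 = $380,650 × 0.01094 = $4,164.311
Cloverhill County: ($405,750 − $25,100) × 0.01018 = $380,650 × 0.01018 = $3,875.017
Port Authority: $405,750 × 0.00313 = $1,269.9975
Levies subtotal = $9,309.3255
Total = $9,309.3255 + $305 = $9,614.3255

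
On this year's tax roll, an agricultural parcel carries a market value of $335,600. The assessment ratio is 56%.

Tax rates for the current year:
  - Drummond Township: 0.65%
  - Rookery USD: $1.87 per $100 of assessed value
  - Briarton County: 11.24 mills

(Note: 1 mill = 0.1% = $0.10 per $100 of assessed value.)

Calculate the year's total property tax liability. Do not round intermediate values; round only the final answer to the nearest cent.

$6,848.39

Assessed value = $335,600 × 0.56 = $187,936
Drummond Township: $187,936 × 0.0065 = $1,221.584
Rookery USD: $187,936 × 0.0187 = $3,514.4032
Briarton County: $187,936 × 0.01124 = $2,112.40064
Total = $6,848.38784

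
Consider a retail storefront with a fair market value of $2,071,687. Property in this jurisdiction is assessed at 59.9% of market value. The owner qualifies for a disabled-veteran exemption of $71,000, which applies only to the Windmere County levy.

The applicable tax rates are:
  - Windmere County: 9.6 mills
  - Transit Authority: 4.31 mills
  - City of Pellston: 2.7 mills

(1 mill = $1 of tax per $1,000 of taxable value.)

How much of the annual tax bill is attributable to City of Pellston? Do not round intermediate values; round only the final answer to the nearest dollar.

Assessed value = $2,071,687 × 0.599 = $1,240,940.513
City of Pellston taxable value = $1,240,940.513 (exemption does not apply)
City of Pellston levy = $1,240,940.513 × 0.0027 = $3,350.5393851

$3,351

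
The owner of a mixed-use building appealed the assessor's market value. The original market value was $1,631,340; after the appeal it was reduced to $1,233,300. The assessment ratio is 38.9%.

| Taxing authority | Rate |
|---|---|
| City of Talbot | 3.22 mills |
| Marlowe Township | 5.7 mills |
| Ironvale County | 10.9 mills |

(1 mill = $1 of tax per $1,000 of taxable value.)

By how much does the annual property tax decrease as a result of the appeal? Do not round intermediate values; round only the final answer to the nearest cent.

$3,068.88

Old assessed value = $1,631,340 × 0.389 = $634,591.26
New assessed value = $1,233,300 × 0.389 = $479,753.7
Combined rate = 0.00322 + 0.0057 + 0.0109 = 0.01982
Old tax = $634,591.26 × 0.01982 = $12,577.5987732
New tax = $479,753.7 × 0.01982 = $9,508.718334
Reduction = $12,577.5987732 − $9,508.718334 = $3,068.8804392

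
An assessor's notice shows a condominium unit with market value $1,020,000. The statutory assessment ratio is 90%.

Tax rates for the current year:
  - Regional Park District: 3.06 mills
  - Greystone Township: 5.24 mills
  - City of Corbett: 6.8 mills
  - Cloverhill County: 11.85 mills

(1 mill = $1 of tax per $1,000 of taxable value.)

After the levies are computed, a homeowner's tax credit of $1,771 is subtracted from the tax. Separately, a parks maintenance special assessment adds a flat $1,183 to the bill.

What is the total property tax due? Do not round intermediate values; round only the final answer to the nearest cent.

Assessed value = $1,020,000 × 0.9 = $918,000
Regional Park District: $918,000 × 0.00306 = $2,809.08
Greystone Township: $918,000 × 0.00524 = $4,810.32
City of Corbett: $918,000 × 0.0068 = $6,242.4
Cloverhill County: $918,000 × 0.01185 = $10,878.3
Levies subtotal = $24,740.1
After credit = $24,740.1 − $1,771 = $22,969.1
Total = $22,969.1 + $1,183 = $24,152.1

$24,152.10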